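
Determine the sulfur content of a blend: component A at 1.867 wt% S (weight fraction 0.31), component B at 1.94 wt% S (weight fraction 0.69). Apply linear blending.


Linear sulfur blending: S_blend = x1*S1 + x2*S2
Contribution 1: 0.31 * 1.867 = 0.57877 wt%
Contribution 2: 0.69 * 1.94 = 1.3386 wt%
S_blend = 0.57877 + 1.3386 = 1.91737

1.91737 wt%


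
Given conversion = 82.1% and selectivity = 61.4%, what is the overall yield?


Overall yield = conversion (%) * selectivity (%) / 100
Conversion = 82.1%, Selectivity = 61.4%
Y = 82.1 * 61.4 / 100
= 50.4094 %

50.4094 %


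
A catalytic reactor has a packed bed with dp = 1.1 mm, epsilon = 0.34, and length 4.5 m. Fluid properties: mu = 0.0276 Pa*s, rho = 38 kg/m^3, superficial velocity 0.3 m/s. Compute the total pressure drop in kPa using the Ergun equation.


dp = 1.1 mm = 0.0011 m
Viscous term = 150*0.0276*0.3*(1-0.34)^2 / (0.0011^2*0.34^3) = 11375900
Inertial term = 1.75*38*0.3^2*(1-0.34) / (0.0011*0.34^3) = 91364.7
dP/L = 11375900 + 91364.7 = 11467300 Pa/m
dP = 11467300 * 4.5 / 1000 = 51600 kPa

51600 kPa


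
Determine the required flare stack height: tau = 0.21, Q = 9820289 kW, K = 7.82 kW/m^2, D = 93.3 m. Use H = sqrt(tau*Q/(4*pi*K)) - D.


tau*Q/(4*pi*K) = 0.21 * 9820289 / (4 * pi * 7.82) = 20985.9
sqrt(20985.9) = 144.865
H = 144.865 - 93.3 = 51.57

51.57 m


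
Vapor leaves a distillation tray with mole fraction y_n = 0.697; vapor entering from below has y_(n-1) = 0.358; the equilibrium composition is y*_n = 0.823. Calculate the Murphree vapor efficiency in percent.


Murphree vapor efficiency: EMV = (y_n - y_(n-1)) / (y*_n - y_(n-1)) * 100
EMV = (0.697 - 0.358) / (0.823 - 0.358) * 100 = 0.339 / 0.465 * 100 = 72.90

72.90 %


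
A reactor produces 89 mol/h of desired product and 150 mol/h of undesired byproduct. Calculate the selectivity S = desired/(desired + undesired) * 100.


Selectivity = desired / (desired + undesired) * 100
Total products = 89 + 150 = 239 mol/h
S = 89 / 239 * 100
= 0.3724 * 100
= 37.24 %

37.24 %


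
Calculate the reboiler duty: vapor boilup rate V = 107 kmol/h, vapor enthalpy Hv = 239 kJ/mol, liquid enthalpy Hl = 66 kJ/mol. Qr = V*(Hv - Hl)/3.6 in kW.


Qr = 107 * (239 - 66) / 3.6 = 107 * 173 / 3.6 = 5142

5142 kW


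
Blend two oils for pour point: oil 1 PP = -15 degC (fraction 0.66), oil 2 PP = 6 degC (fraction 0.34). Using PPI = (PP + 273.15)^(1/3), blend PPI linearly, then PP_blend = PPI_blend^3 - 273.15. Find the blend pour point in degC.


PPI_1 = (-15 + 273.15)^(1/3) = 6.36733
PPI_2 = (6 + 273.15)^(1/3) = 6.535506
PPI_blend = 0.66 * 6.36733 + 0.34 * 6.535506 = 6.42451
PP_blend = 6.42451^3 - 273.15 = 265.1673 - 273.15 = -7.98

-7.98 degC


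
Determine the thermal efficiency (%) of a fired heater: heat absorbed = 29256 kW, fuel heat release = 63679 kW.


Furnace efficiency = Q_absorbed / Q_fuel * 100
= 29256 / 63679 * 100 = 45.94

45.94 %


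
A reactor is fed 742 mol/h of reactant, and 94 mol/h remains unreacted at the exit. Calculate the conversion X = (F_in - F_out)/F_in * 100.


X = (F_in - F_out) / F_in * 100
Moles reacted = 742 - 94 = 648
X = 648 / 742 * 100
= 0.8733 * 100
= 87.33 %

87.33 %


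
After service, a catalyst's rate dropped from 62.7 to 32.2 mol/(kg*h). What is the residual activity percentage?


Activity (%) = (rate_used / rate_fresh) * 100
rate_used = 32.2, rate_fresh = 62.7
= (32.2 / 62.7) * 100
= 0.5136 * 100 = 51.36

51.36 %


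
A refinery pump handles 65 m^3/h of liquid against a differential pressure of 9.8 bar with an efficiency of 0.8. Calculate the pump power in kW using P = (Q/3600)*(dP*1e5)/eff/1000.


Q = 65 / 3600 = 0.0180556 m^3/s
P = 0.0180556 * (9.8 * 1e5) / 0.8 / 1000 = 22.12

22.12 kW


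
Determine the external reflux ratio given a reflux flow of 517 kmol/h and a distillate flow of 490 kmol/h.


Reflux ratio definition: R = L / D (liquid returned / distillate withdrawn)
L = 517 kmol/h, D = 490 kmol/h
R = 517 / 490 = 1.055

1.055


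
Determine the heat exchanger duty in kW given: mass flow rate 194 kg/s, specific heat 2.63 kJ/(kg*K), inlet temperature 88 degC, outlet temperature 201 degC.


Q = m_dot * cp * delta_T
delta_T = 201 - 88 = 113 K
Q = 194 * 2.63 * 113
= 510.22 * 113
= 57654.86 kW

57654.86 kW


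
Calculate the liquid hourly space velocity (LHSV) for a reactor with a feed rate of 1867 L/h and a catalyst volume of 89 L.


LHSV = volumetric feed rate / catalyst volume
= 1867 L/h / 89 L
= 20.98 h^-1

20.98 h^-1


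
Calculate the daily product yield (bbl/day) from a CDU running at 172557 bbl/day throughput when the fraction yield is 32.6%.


Crude throughput = 172557 bbl/day
Fraction yield = 32.6%
yield = throughput * fraction / 100
yield = 172557 * 32.6 / 100 = 56253.582

56253.582 bbl/day


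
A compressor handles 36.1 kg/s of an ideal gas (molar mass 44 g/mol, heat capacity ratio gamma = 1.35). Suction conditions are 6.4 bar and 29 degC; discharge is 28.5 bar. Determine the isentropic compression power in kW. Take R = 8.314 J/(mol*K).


Isentropic work: W = m*(gamma/(gamma-1))*(R*T1/MW)*((P2/P1)^((gamma-1)/gamma) - 1)
T1 = 29 + 273.15 = 302.15 K
Pressure ratio = 28.5 / 6.4 = 4.45312
Exponent = (1.35 - 1)/1.35 = 0.259259
(P2/P1)^exp - 1 = 4.45312^0.259259 - 1 = 0.472896
W = 36.1 * 1.35 / 0.35 * 8.314 * 302.15 / 44 * 0.472896 = 3759

3759 kW


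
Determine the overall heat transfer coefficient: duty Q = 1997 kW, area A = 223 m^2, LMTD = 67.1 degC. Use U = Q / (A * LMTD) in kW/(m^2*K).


From Q = U*A*LMTD, U = Q / (A * LMTD)
U = 1997 / (223 * 67.1) = 1997 / 14963.3 = 0.1335

0.1335 kW/(m^2*K)


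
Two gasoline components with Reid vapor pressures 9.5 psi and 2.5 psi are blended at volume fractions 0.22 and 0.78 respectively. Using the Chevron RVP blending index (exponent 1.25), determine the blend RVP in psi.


Chevron index: RVP_blend = (sum xi*RVPi^1.25)^(1/1.25)
RVP^1.25 terms: 0.22 * 9.5^1.25 + 0.78 * 2.5^1.25 = 6.12124
RVP_blend = 6.12124^(1/1.25) = 4.261

4.261 psi


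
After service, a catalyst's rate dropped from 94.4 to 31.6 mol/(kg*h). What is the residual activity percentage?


Activity (%) = (rate_used / rate_fresh) * 100
rate_used = 31.6, rate_fresh = 94.4
= (31.6 / 94.4) * 100
= 0.3347 * 100 = 33.47

33.47 %


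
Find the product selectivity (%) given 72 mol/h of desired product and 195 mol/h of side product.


Selectivity = desired / (desired + undesired) * 100
Total products = 72 + 195 = 267 mol/h
S = 72 / 267 * 100
= 0.2697 * 100
= 26.97 %

26.97 %


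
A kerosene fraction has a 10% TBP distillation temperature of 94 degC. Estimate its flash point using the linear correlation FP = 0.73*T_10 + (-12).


FP = 0.73 * 94 + (-12) = 56.62

56.62 degC


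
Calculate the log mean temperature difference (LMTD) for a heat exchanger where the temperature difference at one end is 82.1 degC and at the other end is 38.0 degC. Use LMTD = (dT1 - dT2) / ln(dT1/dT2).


LMTD = (dT1 - dT2) / ln(dT1/dT2)
= (82.1 - 38.0) / ln(82.1 / 38.0) = 44.1 / 0.770352 = 57.25

57.25 degC


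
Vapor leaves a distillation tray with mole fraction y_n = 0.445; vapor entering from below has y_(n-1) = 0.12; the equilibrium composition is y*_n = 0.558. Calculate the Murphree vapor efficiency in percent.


Murphree vapor efficiency: EMV = (y_n - y_(n-1)) / (y*_n - y_(n-1)) * 100
EMV = (0.445 - 0.12) / (0.558 - 0.12) * 100 = 0.325 / 0.438 * 100 = 74.20

74.20 %


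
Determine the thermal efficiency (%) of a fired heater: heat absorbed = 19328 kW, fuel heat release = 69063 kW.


Furnace efficiency = Q_absorbed / Q_fuel * 100
= 19328 / 69063 * 100 = 27.99

27.99 %


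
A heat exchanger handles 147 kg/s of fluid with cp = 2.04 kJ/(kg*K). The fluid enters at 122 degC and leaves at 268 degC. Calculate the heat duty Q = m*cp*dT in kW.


Q = m_dot * cp * delta_T
delta_T = 268 - 122 = 146 K
Q = 147 * 2.04 * 146
= 299.88 * 146
= 43782.48 kW

43782.48 kW


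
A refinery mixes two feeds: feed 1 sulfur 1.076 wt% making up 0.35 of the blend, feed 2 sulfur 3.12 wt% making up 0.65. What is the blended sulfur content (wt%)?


Linear sulfur blending: S_blend = x1*S1 + x2*S2
Contribution 1: 0.35 * 1.076 = 0.3766 wt%
Contribution 2: 0.65 * 3.12 = 2.028 wt%
S_blend = 0.3766 + 2.028 = 2.4046

2.4046 wt%


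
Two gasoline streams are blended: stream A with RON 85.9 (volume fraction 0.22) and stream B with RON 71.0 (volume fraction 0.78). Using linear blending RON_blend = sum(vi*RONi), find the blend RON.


Linear blending: RON_blend = sum(vi * RONi)
Contribution 1: 0.22 * 85.9 = 18.898
Contribution 2: 0.78 * 71.0 = 55.38
RON_blend = 18.898 + 55.38 = 74.278

74.278


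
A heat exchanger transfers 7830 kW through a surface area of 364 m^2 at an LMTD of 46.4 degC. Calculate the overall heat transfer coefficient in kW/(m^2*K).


From Q = U*A*LMTD, U = Q / (A * LMTD)
U = 7830 / (364 * 46.4) = 7830 / 16889.6 = 0.4636

0.4636 kW/(m^2*K)


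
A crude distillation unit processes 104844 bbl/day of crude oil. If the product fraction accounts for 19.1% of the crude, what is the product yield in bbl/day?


Crude throughput = 104844 bbl/day
Fraction yield = 19.1%
yield = throughput * fraction / 100
yield = 104844 * 19.1 / 100 = 20025.204

20025.204 bbl/day


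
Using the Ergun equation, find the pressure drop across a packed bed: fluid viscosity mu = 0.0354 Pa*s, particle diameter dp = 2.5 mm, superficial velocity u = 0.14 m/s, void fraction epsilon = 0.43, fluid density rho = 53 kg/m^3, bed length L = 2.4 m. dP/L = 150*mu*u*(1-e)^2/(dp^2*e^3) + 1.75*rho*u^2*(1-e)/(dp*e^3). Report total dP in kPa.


dp = 2.5 mm = 0.0025 m
Viscous term = 150*0.0354*0.14*(1-0.43)^2 / (0.0025^2*0.43^3) = 486057
Inertial term = 1.75*53*0.14^2*(1-0.43) / (0.0025*0.43^3) = 5213.14
dP/L = 486057 + 5213.14 = 491270 Pa/m
dP = 491270 * 2.4 / 1000 = 1179 kPa

1179 kPa


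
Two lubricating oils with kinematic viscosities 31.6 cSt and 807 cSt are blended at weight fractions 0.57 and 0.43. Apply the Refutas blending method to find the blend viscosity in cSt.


Refutas method: VBN_i = 14.534*ln(ln(visc_i + 0.8)) + 10.975, blended linearly by mass fraction; since VBN is linear in VBI_i = ln(ln(visc_i + 0.8)) and the fractions sum to 1, blend VBI directly: visc = exp(exp(VBI_blend)) - 0.8
VBI_1 = ln(ln(31.6 + 0.8)) = 1.2465
VBI_2 = ln(ln(807 + 0.8)) = 1.90126
VBI_blend = 0.57 * 1.2465 + 0.43 * 1.90126 = 1.52805
visc_blend = exp(exp(1.52805)) - 0.8 = 99.60

99.60 cSt


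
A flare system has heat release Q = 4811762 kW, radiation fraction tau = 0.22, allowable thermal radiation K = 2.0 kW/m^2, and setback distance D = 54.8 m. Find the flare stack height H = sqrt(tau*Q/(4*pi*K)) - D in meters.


tau*Q/(4*pi*K) = 0.22 * 4811762 / (4 * pi * 2.0) = 42119.9
sqrt(42119.9) = 205.231
H = 205.231 - 54.8 = 150.4

150.4 m


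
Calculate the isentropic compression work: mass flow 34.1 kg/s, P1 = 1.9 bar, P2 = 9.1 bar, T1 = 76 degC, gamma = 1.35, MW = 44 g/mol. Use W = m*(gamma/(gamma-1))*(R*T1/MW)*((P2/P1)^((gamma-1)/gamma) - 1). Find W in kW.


Isentropic work: W = m*(gamma/(gamma-1))*(R*T1/MW)*((P2/P1)^((gamma-1)/gamma) - 1)
T1 = 76 + 273.15 = 349.15 K
Pressure ratio = 9.1 / 1.9 = 4.78947
Exponent = (1.35 - 1)/1.35 = 0.259259
(P2/P1)^exp - 1 = 4.78947^0.259259 - 1 = 0.500965
W = 34.1 * 1.35 / 0.35 * 8.314 * 349.15 / 44 * 0.500965 = 4347

4347 kW


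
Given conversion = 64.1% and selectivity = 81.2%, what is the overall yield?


Overall yield = conversion (%) * selectivity (%) / 100
Conversion = 64.1%, Selectivity = 81.2%
Y = 64.1 * 81.2 / 100
= 52.0492 %

52.0492 %


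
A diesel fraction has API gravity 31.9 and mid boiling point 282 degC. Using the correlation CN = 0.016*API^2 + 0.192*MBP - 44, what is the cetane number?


CN = 0.016 * 31.9^2 + 0.192 * 282 - 44
CN = 16.28176 + 54.144 - 44 = 26.42576

26.42576


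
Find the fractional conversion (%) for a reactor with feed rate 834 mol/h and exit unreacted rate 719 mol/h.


X = (F_in - F_out) / F_in * 100
Moles reacted = 834 - 719 = 115
X = 115 / 834 * 100
= 0.1379 * 100
= 13.79 %

13.79 %


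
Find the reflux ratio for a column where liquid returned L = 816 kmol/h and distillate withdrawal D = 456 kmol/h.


Reflux ratio definition: R = L / D (liquid returned / distillate withdrawn)
L = 816 kmol/h, D = 456 kmol/h
R = 816 / 456 = 1.789

1.789


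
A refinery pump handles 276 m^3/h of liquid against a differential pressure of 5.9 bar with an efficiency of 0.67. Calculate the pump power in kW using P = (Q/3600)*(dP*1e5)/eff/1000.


Q = 276 / 3600 = 0.0766667 m^3/s
P = 0.0766667 * (5.9 * 1e5) / 0.67 / 1000 = 67.51

67.51 kW


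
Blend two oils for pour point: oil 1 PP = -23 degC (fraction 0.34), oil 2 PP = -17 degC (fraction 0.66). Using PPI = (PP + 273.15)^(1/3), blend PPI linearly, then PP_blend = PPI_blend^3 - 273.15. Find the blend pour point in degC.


PPI_1 = (-23 + 273.15)^(1/3) = 6.300865
PPI_2 = (-17 + 273.15)^(1/3) = 6.350844
PPI_blend = 0.34 * 6.300865 + 0.66 * 6.350844 = 6.333851
PP_blend = 6.333851^3 - 273.15 = 254.0993 - 273.15 = -19.05

-19.05 degC


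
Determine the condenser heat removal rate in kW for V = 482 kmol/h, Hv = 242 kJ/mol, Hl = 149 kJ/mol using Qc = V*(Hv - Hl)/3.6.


Qc = 482 * (242 - 149) / 3.6 = 482 * 93 / 3.6 = 12450

12450 kW


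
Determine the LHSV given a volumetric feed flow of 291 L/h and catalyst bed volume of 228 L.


LHSV = volumetric feed rate / catalyst volume
= 291 L/h / 228 L
= 1.276 h^-1

1.276 h^-1


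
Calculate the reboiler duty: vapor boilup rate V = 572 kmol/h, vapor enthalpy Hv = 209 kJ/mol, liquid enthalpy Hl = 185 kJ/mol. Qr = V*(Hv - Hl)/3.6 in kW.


Qr = 572 * (209 - 185) / 3.6 = 572 * 24 / 3.6 = 3813

3813 kW


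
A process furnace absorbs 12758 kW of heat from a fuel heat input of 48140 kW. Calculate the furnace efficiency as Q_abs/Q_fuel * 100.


Furnace efficiency = Q_absorbed / Q_fuel * 100
= 12758 / 48140 * 100 = 26.50

26.50 %


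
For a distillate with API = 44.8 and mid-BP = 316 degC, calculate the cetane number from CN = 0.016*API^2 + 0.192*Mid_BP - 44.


CN = 0.016 * 44.8^2 + 0.192 * 316 - 44
CN = 32.11264 + 60.672 - 44 = 48.78464

48.78464


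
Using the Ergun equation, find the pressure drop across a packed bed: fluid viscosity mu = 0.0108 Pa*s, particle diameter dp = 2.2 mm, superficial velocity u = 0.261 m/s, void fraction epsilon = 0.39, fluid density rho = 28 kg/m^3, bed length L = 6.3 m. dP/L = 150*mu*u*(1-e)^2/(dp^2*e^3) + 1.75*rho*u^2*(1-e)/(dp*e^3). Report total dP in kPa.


dp = 2.2 mm = 0.0022 m
Viscous term = 150*0.0108*0.261*(1-0.39)^2 / (0.0022^2*0.39^3) = 547994
Inertial term = 1.75*28*0.261^2*(1-0.39) / (0.0022*0.39^3) = 15602.4
dP/L = 547994 + 15602.4 = 563596 Pa/m
dP = 563596 * 6.3 / 1000 = 3551 kPa

3551 kPa


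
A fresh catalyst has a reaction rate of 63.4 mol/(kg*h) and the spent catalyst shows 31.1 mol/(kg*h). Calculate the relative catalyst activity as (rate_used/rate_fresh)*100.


Activity (%) = (rate_used / rate_fresh) * 100
rate_used = 31.1, rate_fresh = 63.4
= (31.1 / 63.4) * 100
= 0.4905 * 100 = 49.05

49.05 %


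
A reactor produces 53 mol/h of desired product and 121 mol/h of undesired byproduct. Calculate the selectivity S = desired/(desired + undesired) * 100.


Selectivity = desired / (desired + undesired) * 100
Total products = 53 + 121 = 174 mol/h
S = 53 / 174 * 100
= 0.3046 * 100
= 30.46 %

30.46 %


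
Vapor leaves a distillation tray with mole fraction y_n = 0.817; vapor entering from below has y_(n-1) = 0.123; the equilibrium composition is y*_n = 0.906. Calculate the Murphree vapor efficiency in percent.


Murphree vapor efficiency: EMV = (y_n - y_(n-1)) / (y*_n - y_(n-1)) * 100
EMV = (0.817 - 0.123) / (0.906 - 0.123) * 100 = 0.694 / 0.783 * 100 = 88.63

88.63 %


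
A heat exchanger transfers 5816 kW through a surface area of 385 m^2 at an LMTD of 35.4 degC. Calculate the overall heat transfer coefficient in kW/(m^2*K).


From Q = U*A*LMTD, U = Q / (A * LMTD)
U = 5816 / (385 * 35.4) = 5816 / 13629 = 0.4267

0.4267 kW/(m^2*K)


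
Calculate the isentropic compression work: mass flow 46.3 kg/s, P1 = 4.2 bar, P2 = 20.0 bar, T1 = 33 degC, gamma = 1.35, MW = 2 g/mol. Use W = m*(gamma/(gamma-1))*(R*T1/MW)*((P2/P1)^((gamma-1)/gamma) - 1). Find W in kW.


Isentropic work: W = m*(gamma/(gamma-1))*(R*T1/MW)*((P2/P1)^((gamma-1)/gamma) - 1)
T1 = 33 + 273.15 = 306.15 K
Pressure ratio = 20.0 / 4.2 = 4.7619
Exponent = (1.35 - 1)/1.35 = 0.259259
(P2/P1)^exp - 1 = 4.7619^0.259259 - 1 = 0.49872
W = 46.3 * 1.35 / 0.35 * 8.314 * 306.15 / 2 * 0.49872 = 113300

113300 kW


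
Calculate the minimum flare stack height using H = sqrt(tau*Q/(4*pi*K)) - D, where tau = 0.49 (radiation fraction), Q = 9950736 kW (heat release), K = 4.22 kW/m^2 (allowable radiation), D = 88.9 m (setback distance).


tau*Q/(4*pi*K) = 0.49 * 9950736 / (4 * pi * 4.22) = 91945.2
sqrt(91945.2) = 303.225
H = 303.225 - 88.9 = 214.3

214.3 m


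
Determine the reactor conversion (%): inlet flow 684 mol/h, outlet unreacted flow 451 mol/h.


X = (F_in - F_out) / F_in * 100
Moles reacted = 684 - 451 = 233
X = 233 / 684 * 100
= 0.3406 * 100
= 34.06 %

34.06 %


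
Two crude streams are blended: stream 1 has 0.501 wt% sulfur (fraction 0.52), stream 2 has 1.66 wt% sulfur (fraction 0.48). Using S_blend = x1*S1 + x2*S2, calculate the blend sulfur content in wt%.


Linear sulfur blending: S_blend = x1*S1 + x2*S2
Contribution 1: 0.52 * 0.501 = 0.26052 wt%
Contribution 2: 0.48 * 1.66 = 0.7968 wt%
S_blend = 0.26052 + 0.7968 = 1.05732

1.05732 wt%


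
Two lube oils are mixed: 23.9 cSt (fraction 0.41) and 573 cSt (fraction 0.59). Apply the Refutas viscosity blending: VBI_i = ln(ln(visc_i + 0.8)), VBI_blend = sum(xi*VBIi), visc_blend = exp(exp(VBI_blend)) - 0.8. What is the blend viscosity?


Refutas method: VBN_i = 14.534*ln(ln(visc_i + 0.8)) + 10.975, blended linearly by mass fraction; since VBN is linear in VBI_i = ln(ln(visc_i + 0.8)) and the fractions sum to 1, blend VBI directly: visc = exp(exp(VBI_blend)) - 0.8
VBI_1 = ln(ln(23.9 + 0.8)) = 1.16527
VBI_2 = ln(ln(573 + 0.8)) = 1.84881
VBI_blend = 0.41 * 1.16527 + 0.59 * 1.84881 = 1.56856
visc_blend = exp(exp(1.56856)) - 0.8 = 120.7

120.7 cSt


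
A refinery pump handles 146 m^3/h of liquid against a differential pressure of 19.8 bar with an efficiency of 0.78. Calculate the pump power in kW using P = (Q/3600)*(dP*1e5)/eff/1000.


Q = 146 / 3600 = 0.0405556 m^3/s
P = 0.0405556 * (19.8 * 1e5) / 0.78 / 1000 = 102.9

102.9 kW


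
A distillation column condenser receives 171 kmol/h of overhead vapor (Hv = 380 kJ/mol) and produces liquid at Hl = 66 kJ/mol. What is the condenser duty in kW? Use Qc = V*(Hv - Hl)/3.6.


Qc = 171 * (380 - 66) / 3.6 = 171 * 314 / 3.6 = 14920

14920 kW


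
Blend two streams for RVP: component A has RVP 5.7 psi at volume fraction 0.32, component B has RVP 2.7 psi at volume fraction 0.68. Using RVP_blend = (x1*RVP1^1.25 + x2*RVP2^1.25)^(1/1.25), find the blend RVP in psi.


Chevron index: RVP_blend = (sum xi*RVPi^1.25)^(1/1.25)
RVP^1.25 terms: 0.32 * 5.7^1.25 + 0.68 * 2.7^1.25 = 5.17184
RVP_blend = 5.17184^(1/1.25) = 3.723

3.723 psi


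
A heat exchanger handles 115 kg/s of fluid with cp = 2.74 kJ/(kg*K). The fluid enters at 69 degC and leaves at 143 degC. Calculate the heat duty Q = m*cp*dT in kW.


Q = m_dot * cp * delta_T
delta_T = 143 - 69 = 74 K
Q = 115 * 2.74 * 74
= 315.1 * 74
= 23317.4 kW

23317.4 kW


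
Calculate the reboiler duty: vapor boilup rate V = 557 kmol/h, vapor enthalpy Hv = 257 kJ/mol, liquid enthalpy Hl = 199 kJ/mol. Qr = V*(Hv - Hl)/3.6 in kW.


Qr = 557 * (257 - 199) / 3.6 = 557 * 58 / 3.6 = 8974

8974 kW


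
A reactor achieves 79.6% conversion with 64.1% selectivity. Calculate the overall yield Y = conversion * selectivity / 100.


Overall yield = conversion (%) * selectivity (%) / 100
Conversion = 79.6%, Selectivity = 64.1%
Y = 79.6 * 64.1 / 100
= 51.0236 %

51.0236 %


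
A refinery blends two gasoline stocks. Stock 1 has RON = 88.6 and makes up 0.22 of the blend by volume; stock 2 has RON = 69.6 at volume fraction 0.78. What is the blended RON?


Linear blending: RON_blend = sum(vi * RONi)
Contribution 1: 0.22 * 88.6 = 19.492
Contribution 2: 0.78 * 69.6 = 54.288
RON_blend = 19.492 + 54.288 = 73.78

73.78


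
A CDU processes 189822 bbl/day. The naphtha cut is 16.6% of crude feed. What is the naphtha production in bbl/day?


Crude throughput = 189822 bbl/day
Fraction yield = 16.6%
yield = throughput * fraction / 100
yield = 189822 * 16.6 / 100 = 31510.452

31510.452 bbl/day


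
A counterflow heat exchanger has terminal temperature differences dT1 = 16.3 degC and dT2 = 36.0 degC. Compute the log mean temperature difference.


LMTD = (dT1 - dT2) / ln(dT1/dT2)
= (16.3 - 36.0) / ln(16.3 / 36.0) = -19.7 / -0.792354 = 24.86

24.86 degC


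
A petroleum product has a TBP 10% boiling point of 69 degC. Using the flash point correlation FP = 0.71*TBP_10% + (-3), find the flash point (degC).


FP = 0.71 * 69 + (-3) = 45.99

45.99 degC


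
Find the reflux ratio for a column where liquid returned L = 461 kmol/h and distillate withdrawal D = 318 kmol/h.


Reflux ratio definition: R = L / D (liquid returned / distillate withdrawn)
L = 461 kmol/h, D = 318 kmol/h
R = 461 / 318 = 1.450

1.450


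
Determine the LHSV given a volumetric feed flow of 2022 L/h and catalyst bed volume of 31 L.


LHSV = volumetric feed rate / catalyst volume
= 2022 L/h / 31 L
= 65.23 h^-1

65.23 h^-1


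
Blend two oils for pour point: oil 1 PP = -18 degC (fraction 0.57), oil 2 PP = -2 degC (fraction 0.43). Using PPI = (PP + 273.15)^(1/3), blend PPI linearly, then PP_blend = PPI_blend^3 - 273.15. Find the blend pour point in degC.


PPI_1 = (-18 + 273.15)^(1/3) = 6.342569
PPI_2 = (-2 + 273.15)^(1/3) = 6.472467
PPI_blend = 0.57 * 6.342569 + 0.43 * 6.472467 = 6.398425
PP_blend = 6.398425^3 - 273.15 = 261.9505 - 273.15 = -11.2

-11.2 degC


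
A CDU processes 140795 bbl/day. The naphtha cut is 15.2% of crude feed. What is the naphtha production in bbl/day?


Crude throughput = 140795 bbl/day
Fraction yield = 15.2%
yield = throughput * fraction / 100
yield = 140795 * 15.2 / 100 = 21400.84

21400.84 bbl/day


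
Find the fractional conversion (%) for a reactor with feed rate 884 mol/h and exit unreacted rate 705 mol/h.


X = (F_in - F_out) / F_in * 100
Moles reacted = 884 - 705 = 179
X = 179 / 884 * 100
= 0.2025 * 100
= 20.25 %

20.25 %


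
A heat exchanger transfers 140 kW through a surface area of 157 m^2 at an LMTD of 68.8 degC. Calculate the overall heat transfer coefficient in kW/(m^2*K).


From Q = U*A*LMTD, U = Q / (A * LMTD)
U = 140 / (157 * 68.8) = 140 / 10801.6 = 0.01296

0.01296 kW/(m^2*K)


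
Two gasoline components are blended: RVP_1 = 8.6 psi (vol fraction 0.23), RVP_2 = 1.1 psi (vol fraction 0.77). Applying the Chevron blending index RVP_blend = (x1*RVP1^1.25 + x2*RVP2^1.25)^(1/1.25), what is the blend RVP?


Chevron index: RVP_blend = (sum xi*RVPi^1.25)^(1/1.25)
RVP^1.25 terms: 0.23 * 8.6^1.25 + 0.77 * 1.1^1.25 = 4.2547
RVP_blend = 4.2547^(1/1.25) = 3.185

3.185 psi


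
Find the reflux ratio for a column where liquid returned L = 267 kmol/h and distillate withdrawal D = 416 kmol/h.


Reflux ratio definition: R = L / D (liquid returned / distillate withdrawn)
L = 267 kmol/h, D = 416 kmol/h
R = 267 / 416 = 0.6418

0.6418


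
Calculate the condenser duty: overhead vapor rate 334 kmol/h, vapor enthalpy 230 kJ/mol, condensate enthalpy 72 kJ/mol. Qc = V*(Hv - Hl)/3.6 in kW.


Qc = 334 * (230 - 72) / 3.6 = 334 * 158 / 3.6 = 14660

14660 kW


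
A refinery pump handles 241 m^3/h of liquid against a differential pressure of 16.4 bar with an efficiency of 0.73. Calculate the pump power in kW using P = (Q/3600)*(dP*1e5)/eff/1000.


Q = 241 / 3600 = 0.0669444 m^3/s
P = 0.0669444 * (16.4 * 1e5) / 0.73 / 1000 = 150.4

150.4 kW


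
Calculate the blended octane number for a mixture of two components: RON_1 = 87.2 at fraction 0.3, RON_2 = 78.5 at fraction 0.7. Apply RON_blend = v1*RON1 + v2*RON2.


Linear blending: RON_blend = sum(vi * RONi)
Contribution 1: 0.3 * 87.2 = 26.16
Contribution 2: 0.7 * 78.5 = 54.95
RON_blend = 26.16 + 54.95 = 81.11

81.11


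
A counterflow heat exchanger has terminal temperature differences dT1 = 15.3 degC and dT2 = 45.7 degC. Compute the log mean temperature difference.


LMTD = (dT1 - dT2) / ln(dT1/dT2)
= (15.3 - 45.7) / ln(15.3 / 45.7) = -30.4 / -1.09425 = 27.78

27.78 degC


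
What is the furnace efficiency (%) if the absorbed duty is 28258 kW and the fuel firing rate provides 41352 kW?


Furnace efficiency = Q_absorbed / Q_fuel * 100
= 28258 / 41352 * 100 = 68.34

68.34 %


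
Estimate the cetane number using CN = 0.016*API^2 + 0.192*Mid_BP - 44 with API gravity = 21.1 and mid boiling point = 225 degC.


CN = 0.016 * 21.1^2 + 0.192 * 225 - 44
CN = 7.12336 + 43.2 - 44 = 6.32336

6.32336


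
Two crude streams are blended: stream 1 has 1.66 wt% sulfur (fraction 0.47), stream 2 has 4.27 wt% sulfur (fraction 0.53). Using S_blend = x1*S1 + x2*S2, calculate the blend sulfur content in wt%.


Linear sulfur blending: S_blend = x1*S1 + x2*S2
Contribution 1: 0.47 * 1.66 = 0.7802 wt%
Contribution 2: 0.53 * 4.27 = 2.2631 wt%
S_blend = 0.7802 + 2.2631 = 3.0433

3.0433 wt%


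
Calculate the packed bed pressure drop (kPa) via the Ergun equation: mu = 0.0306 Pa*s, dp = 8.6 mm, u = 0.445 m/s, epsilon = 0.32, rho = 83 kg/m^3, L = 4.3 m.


dp = 8.6 mm = 0.0086 m
Viscous term = 150*0.0306*0.445*(1-0.32)^2 / (0.0086^2*0.32^3) = 389712
Inertial term = 1.75*83*0.445^2*(1-0.32) / (0.0086*0.32^3) = 69405.9
dP/L = 389712 + 69405.9 = 459118 Pa/m
dP = 459118 * 4.3 / 1000 = 1974 kPa

1974 kPa


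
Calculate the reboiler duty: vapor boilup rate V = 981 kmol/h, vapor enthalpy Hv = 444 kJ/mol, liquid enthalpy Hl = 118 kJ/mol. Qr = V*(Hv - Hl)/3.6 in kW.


Qr = 981 * (444 - 118) / 3.6 = 981 * 326 / 3.6 = 88840

88840 kW


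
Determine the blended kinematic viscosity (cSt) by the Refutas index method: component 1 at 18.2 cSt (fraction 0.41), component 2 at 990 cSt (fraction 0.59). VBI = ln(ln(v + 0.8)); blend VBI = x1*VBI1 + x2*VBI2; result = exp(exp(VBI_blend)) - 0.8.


Refutas method: VBN_i = 14.534*ln(ln(visc_i + 0.8)) + 10.975, blended linearly by mass fraction; since VBN is linear in VBI_i = ln(ln(visc_i + 0.8)) and the fractions sum to 1, blend VBI directly: visc = exp(exp(VBI_blend)) - 0.8
VBI_1 = ln(ln(18.2 + 0.8)) = 1.07992
VBI_2 = ln(ln(990 + 0.8)) = 1.93131
VBI_blend = 0.41 * 1.07992 + 0.59 * 1.93131 = 1.58224
visc_blend = exp(exp(1.58224)) - 0.8 = 129.0

129.0 cSt


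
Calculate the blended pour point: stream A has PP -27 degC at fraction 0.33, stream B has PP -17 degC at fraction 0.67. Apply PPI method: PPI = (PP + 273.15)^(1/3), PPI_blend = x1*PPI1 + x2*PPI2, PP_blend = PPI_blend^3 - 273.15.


PPI_1 = (-27 + 273.15)^(1/3) = 6.2671
PPI_2 = (-17 + 273.15)^(1/3) = 6.350844
PPI_blend = 0.33 * 6.2671 + 0.67 * 6.350844 = 6.323208
PP_blend = 6.323208^3 - 273.15 = 252.8206 - 273.15 = -20.33

-20.33 degC


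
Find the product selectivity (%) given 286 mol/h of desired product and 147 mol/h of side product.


Selectivity = desired / (desired + undesired) * 100
Total products = 286 + 147 = 433 mol/h
S = 286 / 433 * 100
= 0.6605 * 100
= 66.05 %

66.05 %


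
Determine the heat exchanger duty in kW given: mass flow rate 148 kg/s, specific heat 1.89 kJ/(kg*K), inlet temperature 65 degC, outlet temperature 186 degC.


Q = m_dot * cp * delta_T
delta_T = 186 - 65 = 121 K
Q = 148 * 1.89 * 121
= 279.72 * 121
= 33846.12 kW

33846.12 kW


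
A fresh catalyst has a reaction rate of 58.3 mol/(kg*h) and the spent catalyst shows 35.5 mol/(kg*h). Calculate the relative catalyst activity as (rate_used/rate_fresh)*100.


Activity (%) = (rate_used / rate_fresh) * 100
rate_used = 35.5, rate_fresh = 58.3
= (35.5 / 58.3) * 100
= 0.6089 * 100 = 60.89

60.89 %


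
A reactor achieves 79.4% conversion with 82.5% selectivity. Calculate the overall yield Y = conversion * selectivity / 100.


Overall yield = conversion (%) * selectivity (%) / 100
Conversion = 79.4%, Selectivity = 82.5%
Y = 79.4 * 82.5 / 100
= 65.505 %

65.505 %


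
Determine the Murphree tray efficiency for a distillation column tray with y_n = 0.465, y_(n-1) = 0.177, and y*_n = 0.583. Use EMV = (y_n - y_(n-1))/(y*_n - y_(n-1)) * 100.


Murphree vapor efficiency: EMV = (y_n - y_(n-1)) / (y*_n - y_(n-1)) * 100
EMV = (0.465 - 0.177) / (0.583 - 0.177) * 100 = 0.288 / 0.406 * 100 = 70.94

70.94 %


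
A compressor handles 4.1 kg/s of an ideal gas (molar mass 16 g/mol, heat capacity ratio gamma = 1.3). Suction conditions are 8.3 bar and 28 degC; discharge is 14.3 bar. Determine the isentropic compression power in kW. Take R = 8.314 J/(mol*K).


Isentropic work: W = m*(gamma/(gamma-1))*(R*T1/MW)*((P2/P1)^((gamma-1)/gamma) - 1)
T1 = 28 + 273.15 = 301.15 K
Pressure ratio = 14.3 / 8.3 = 1.72289
Exponent = (1.3 - 1)/1.3 = 0.230769
(P2/P1)^exp - 1 = 1.72289^0.230769 - 1 = 0.133759
W = 4.1 * 1.3 / 0.3 * 8.314 * 301.15 / 16 * 0.133759 = 371.9

371.9 kW


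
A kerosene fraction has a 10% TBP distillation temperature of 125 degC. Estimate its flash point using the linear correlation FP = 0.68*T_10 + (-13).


FP = 0.68 * 125 + (-13) = 72

72 degC


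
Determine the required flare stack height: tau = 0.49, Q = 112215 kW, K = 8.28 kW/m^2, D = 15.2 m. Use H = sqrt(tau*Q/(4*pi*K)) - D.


tau*Q/(4*pi*K) = 0.49 * 112215 / (4 * pi * 8.28) = 528.454
sqrt(528.454) = 22.9881
H = 22.9881 - 15.2 = 7.788

7.788 m


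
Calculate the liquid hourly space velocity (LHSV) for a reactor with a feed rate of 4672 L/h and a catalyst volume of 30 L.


LHSV = volumetric feed rate / catalyst volume
= 4672 L/h / 30 L
= 155.7 h^-1

155.7 h^-1


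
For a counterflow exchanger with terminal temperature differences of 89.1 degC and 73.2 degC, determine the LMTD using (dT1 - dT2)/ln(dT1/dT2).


LMTD = (dT1 - dT2) / ln(dT1/dT2)
= (89.1 - 73.2) / ln(89.1 / 73.2) = 15.9 / 0.196564 = 80.89

80.89 degC


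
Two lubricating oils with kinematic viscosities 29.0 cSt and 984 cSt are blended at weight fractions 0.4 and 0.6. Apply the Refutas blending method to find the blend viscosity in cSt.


Refutas method: VBN_i = 14.534*ln(ln(visc_i + 0.8)) + 10.975, blended linearly by mass fraction; since VBN is linear in VBI_i = ln(ln(visc_i + 0.8)) and the fractions sum to 1, blend VBI directly: visc = exp(exp(VBI_blend)) - 0.8
VBI_1 = ln(ln(29.0 + 0.8)) = 1.22216
VBI_2 = ln(ln(984 + 0.8)) = 1.93042
VBI_blend = 0.4 * 1.22216 + 0.6 * 1.93042 = 1.64712
visc_blend = exp(exp(1.64712)) - 0.8 = 179.0

179.0 cSt


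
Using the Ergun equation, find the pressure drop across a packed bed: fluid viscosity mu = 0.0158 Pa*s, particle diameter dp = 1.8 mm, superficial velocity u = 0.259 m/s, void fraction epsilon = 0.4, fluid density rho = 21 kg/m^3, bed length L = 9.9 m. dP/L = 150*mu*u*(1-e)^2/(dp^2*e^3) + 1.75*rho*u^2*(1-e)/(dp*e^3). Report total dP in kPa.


dp = 1.8 mm = 0.0018 m
Viscous term = 150*0.0158*0.259*(1-0.4)^2 / (0.0018^2*0.4^3) = 1065680
Inertial term = 1.75*21*0.259^2*(1-0.4) / (0.0018*0.4^3) = 12839.7
dP/L = 1065680 + 12839.7 = 1078520 Pa/m
dP = 1078520 * 9.9 / 1000 = 10680 kPa

10680 kPa


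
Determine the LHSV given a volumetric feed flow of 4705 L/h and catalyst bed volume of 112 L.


LHSV = volumetric feed rate / catalyst volume
= 4705 L/h / 112 L
= 42.01 h^-1

42.01 h^-1


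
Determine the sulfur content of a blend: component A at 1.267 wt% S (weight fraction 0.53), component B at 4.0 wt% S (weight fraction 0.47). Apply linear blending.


Linear sulfur blending: S_blend = x1*S1 + x2*S2
Contribution 1: 0.53 * 1.267 = 0.67151 wt%
Contribution 2: 0.47 * 4.0 = 1.88 wt%
S_blend = 0.67151 + 1.88 = 2.55151

2.55151 wt%


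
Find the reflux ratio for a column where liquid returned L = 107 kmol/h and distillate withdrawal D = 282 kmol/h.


Reflux ratio definition: R = L / D (liquid returned / distillate withdrawn)
L = 107 kmol/h, D = 282 kmol/h
R = 107 / 282 = 0.3794

0.3794


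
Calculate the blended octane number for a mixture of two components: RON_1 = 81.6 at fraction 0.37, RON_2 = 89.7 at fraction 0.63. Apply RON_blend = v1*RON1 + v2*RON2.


Linear blending: RON_blend = sum(vi * RONi)
Contribution 1: 0.37 * 81.6 = 30.192
Contribution 2: 0.63 * 89.7 = 56.511
RON_blend = 30.192 + 56.511 = 86.703

86.703


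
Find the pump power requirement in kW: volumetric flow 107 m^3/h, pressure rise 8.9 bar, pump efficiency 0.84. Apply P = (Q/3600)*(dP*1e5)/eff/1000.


Q = 107 / 3600 = 0.0297222 m^3/s
P = 0.0297222 * (8.9 * 1e5) / 0.84 / 1000 = 31.49

31.49 kW


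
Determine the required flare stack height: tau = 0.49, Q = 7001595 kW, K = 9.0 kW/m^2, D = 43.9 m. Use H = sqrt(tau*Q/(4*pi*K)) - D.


tau*Q/(4*pi*K) = 0.49 * 7001595 / (4 * pi * 9.0) = 30334.8
sqrt(30334.8) = 174.169
H = 174.169 - 43.9 = 130.3

130.3 m


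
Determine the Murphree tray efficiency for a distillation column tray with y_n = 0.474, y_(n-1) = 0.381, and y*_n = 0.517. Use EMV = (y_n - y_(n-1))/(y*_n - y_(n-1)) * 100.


Murphree vapor efficiency: EMV = (y_n - y_(n-1)) / (y*_n - y_(n-1)) * 100
EMV = (0.474 - 0.381) / (0.517 - 0.381) * 100 = 0.093 / 0.136 * 100 = 68.38

68.38 %


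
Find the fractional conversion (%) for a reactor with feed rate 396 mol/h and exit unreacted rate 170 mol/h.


X = (F_in - F_out) / F_in * 100
Moles reacted = 396 - 170 = 226
X = 226 / 396 * 100
= 0.5707 * 100
= 57.07 %

57.07 %


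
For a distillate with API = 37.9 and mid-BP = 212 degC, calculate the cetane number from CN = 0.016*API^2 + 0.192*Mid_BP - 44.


CN = 0.016 * 37.9^2 + 0.192 * 212 - 44
CN = 22.98256 + 40.704 - 44 = 19.68656

19.68656


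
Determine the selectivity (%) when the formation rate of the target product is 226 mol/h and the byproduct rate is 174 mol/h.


Selectivity = desired / (desired + undesired) * 100
Total products = 226 + 174 = 400 mol/h
S = 226 / 400 * 100
= 0.5650 * 100
= 56.50 %

56.50 %


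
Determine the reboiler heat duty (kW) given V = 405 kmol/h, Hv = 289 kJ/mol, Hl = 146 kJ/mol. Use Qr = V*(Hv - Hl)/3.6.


Qr = 405 * (289 - 146) / 3.6 = 405 * 143 / 3.6 = 16090

16090 kW


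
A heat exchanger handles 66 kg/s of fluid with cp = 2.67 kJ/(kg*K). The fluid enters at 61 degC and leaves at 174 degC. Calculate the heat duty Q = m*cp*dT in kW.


Q = m_dot * cp * delta_T
delta_T = 174 - 61 = 113 K
Q = 66 * 2.67 * 113
= 176.22 * 113
= 19912.86 kW

19912.86 kW


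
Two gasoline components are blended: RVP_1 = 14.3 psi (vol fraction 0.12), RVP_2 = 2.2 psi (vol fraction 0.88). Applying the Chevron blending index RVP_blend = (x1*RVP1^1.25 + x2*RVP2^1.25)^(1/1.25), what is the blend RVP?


Chevron index: RVP_blend = (sum xi*RVPi^1.25)^(1/1.25)
RVP^1.25 terms: 0.12 * 14.3^1.25 + 0.88 * 2.2^1.25 = 5.69478
RVP_blend = 5.69478^(1/1.25) = 4.021

4.021 psi


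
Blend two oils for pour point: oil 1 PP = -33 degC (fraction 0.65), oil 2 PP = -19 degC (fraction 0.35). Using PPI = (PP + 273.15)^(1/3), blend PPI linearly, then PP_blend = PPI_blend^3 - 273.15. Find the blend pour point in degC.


PPI_1 = (-33 + 273.15)^(1/3) = 6.215759
PPI_2 = (-19 + 273.15)^(1/3) = 6.334272
PPI_blend = 0.65 * 6.215759 + 0.35 * 6.334272 = 6.257239
PP_blend = 6.257239^3 - 273.15 = 244.9899 - 273.15 = -28.16

-28.16 degC


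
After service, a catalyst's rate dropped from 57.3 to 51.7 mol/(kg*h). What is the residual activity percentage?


Activity (%) = (rate_used / rate_fresh) * 100
rate_used = 51.7, rate_fresh = 57.3
= (51.7 / 57.3) * 100
= 0.9023 * 100 = 90.23

90.23 %


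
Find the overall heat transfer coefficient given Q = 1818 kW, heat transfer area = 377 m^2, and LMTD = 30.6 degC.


From Q = U*A*LMTD, U = Q / (A * LMTD)
U = 1818 / (377 * 30.6) = 1818 / 11536.2 = 0.1576

0.1576 kW/(m^2*K)


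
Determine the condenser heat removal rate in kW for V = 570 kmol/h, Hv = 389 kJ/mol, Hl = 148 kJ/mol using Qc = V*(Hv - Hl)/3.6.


Qc = 570 * (389 - 148) / 3.6 = 570 * 241 / 3.6 = 38160

38160 kW


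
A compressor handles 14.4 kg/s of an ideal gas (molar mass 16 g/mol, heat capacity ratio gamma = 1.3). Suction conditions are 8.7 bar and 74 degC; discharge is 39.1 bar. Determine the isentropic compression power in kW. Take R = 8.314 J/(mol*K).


Isentropic work: W = m*(gamma/(gamma-1))*(R*T1/MW)*((P2/P1)^((gamma-1)/gamma) - 1)
T1 = 74 + 273.15 = 347.15 K
Pressure ratio = 39.1 / 8.7 = 4.49425
Exponent = (1.3 - 1)/1.3 = 0.230769
(P2/P1)^exp - 1 = 4.49425^0.230769 - 1 = 0.414533
W = 14.4 * 1.3 / 0.3 * 8.314 * 347.15 / 16 * 0.414533 = 4666

4666 kW


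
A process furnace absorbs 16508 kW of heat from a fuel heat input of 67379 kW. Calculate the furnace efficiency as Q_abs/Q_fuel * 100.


Furnace efficiency = Q_absorbed / Q_fuel * 100
= 16508 / 67379 * 100 = 24.50

24.50 %


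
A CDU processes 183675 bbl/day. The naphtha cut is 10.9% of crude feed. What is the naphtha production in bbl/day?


Crude throughput = 183675 bbl/day
Fraction yield = 10.9%
yield = throughput * fraction / 100
yield = 183675 * 10.9 / 100 = 20020.575

20020.575 bbl/day


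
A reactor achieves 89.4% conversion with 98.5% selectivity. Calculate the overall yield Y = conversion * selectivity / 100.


Overall yield = conversion (%) * selectivity (%) / 100
Conversion = 89.4%, Selectivity = 98.5%
Y = 89.4 * 98.5 / 100
= 88.059 %

88.059 %


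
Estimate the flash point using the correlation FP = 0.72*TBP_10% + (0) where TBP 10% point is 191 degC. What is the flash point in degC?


FP = 0.72 * 191 + (0) = 137.52

137.52 degC


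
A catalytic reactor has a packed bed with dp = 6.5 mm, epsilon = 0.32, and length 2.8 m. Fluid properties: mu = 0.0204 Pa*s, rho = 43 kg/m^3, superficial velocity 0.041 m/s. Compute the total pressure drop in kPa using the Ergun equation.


dp = 6.5 mm = 0.0065 m
Viscous term = 150*0.0204*0.041*(1-0.32)^2 / (0.0065^2*0.32^3) = 41903.1
Inertial term = 1.75*43*0.041^2*(1-0.32) / (0.0065*0.32^3) = 403.85
dP/L = 41903.1 + 403.85 = 42306.9 Pa/m
dP = 42306.9 * 2.8 / 1000 = 118.5 kPa

118.5 kPa


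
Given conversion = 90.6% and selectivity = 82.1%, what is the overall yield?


Overall yield = conversion (%) * selectivity (%) / 100
Conversion = 90.6%, Selectivity = 82.1%
Y = 90.6 * 82.1 / 100
= 74.3826 %

74.3826 %


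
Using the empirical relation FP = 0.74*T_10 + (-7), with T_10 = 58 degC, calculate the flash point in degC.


FP = 0.74 * 58 + (-7) = 35.92

35.92 degC


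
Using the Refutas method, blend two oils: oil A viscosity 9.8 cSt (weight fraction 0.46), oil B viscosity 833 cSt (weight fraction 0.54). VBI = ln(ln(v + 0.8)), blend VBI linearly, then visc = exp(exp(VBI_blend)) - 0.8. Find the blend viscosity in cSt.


Refutas method: VBN_i = 14.534*ln(ln(visc_i + 0.8)) + 10.975, blended linearly by mass fraction; since VBN is linear in VBI_i = ln(ln(visc_i + 0.8)) and the fractions sum to 1, blend VBI directly: visc = exp(exp(VBI_blend)) - 0.8
VBI_1 = ln(ln(9.8 + 0.8)) = 0.859023
VBI_2 = ln(ln(833 + 0.8)) = 1.90598
VBI_blend = 0.46 * 0.859023 + 0.54 * 1.90598 = 1.42438
visc_blend = exp(exp(1.42438)) - 0.8 = 62.97

62.97 cSt


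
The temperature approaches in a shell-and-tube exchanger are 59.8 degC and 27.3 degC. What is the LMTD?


LMTD = (dT1 - dT2) / ln(dT1/dT2)
= (59.8 - 27.3) / ln(59.8 / 27.3) = 32.5 / 0.784119 = 41.45

41.45 degC


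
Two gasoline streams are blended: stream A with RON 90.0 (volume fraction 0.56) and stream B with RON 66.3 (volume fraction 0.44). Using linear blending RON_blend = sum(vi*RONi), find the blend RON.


Linear blending: RON_blend = sum(vi * RONi)
Contribution 1: 0.56 * 90.0 = 50.4
Contribution 2: 0.44 * 66.3 = 29.172
RON_blend = 50.4 + 29.172 = 79.572

79.572


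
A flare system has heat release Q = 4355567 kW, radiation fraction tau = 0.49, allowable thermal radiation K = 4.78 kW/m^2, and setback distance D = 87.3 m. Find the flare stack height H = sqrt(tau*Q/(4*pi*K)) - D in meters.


tau*Q/(4*pi*K) = 0.49 * 4355567 / (4 * pi * 4.78) = 35530.6
sqrt(35530.6) = 188.496
H = 188.496 - 87.3 = 101.2

101.2 m
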